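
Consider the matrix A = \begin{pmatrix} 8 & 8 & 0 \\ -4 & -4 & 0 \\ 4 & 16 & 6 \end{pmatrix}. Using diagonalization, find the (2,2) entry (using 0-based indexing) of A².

36

Characteristic polynomial: s^3 - 10s^2 + 24s = s(s - 6)(s - 4), so the eigenvalues are 0, 4, 6.
s=0: eigenvector (-1, 1, -2).
s=4: eigenvector (-2, 1, -4).
s=6: eigenvector (0, 0, 1).
P = [[-1, -2, 0], [1, 1, 0], [-2, -4, 1]], D = diag(0, 4, 6), P⁻¹ = [[1, 2, 0], [-1, -1, 0], [-2, 0, 1]].
A² = P·diag(0, 16, 36)·P⁻¹ = [[32, 32, 0], [-16, -16, 0], [-8, 64, 36]].
The requested entry is 36.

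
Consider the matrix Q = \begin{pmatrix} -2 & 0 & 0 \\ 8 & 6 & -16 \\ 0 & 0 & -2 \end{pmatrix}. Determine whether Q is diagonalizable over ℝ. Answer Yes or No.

Yes

Characteristic polynomial: p(λ) = λ^3 - 2λ^2 - 20λ - 24 = (λ - 6)(λ + 2)^2.
λ = -2 has algebraic multiplicity 2; rank(Q + 2I) = 1, so geometric multiplicity = 2.
Every eigenvalue has geometric = algebraic multiplicity, so Q is diagonalizable.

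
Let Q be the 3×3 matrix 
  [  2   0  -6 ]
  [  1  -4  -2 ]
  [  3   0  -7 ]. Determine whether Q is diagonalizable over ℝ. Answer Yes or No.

No

Characteristic polynomial: p(s) = s^3 + 9s^2 + 24s + 16 = (s + 1)(s + 4)^2.
s = -4 has algebraic multiplicity 2; rank(Q + 4I) = 2, so geometric multiplicity = 1.
Geometric multiplicity < algebraic multiplicity, so Q is not diagonalizable.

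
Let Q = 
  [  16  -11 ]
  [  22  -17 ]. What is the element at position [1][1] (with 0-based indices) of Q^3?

-557

Characteristic polynomial: λ^2 + λ - 30 = (λ - 5)(λ + 6), so the eigenvalues are -6, 5.
λ=-6: eigenvector (1, 2).
λ=5: eigenvector (-1, -1).
P = [[1, -1], [2, -1]], D = diag(-6, 5), P⁻¹ = [[-1, 1], [-2, 1]].
Q³ = P·diag(-216, 125)·P⁻¹ = [[466, -341], [682, -557]].
The requested entry is -557.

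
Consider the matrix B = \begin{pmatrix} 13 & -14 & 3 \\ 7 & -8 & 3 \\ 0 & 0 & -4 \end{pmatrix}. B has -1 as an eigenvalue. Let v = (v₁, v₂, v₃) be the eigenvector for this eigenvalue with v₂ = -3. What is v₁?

B + 1I = [[14, -14, 3], [7, -7, 3], [0, 0, -3]].
Solving (B + 1I)v = 0 gives the eigenspace spanned by (-3, -3, 0).
With v₂ = -3, v = (-3, -3, 0), so v₁ = -3.

-3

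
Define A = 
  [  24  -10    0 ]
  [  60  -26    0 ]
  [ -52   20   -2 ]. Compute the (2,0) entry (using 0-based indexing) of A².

56

Characteristic polynomial: s^3 + 4s^2 - 20s - 48 = (s - 4)(s + 2)(s + 6), so the eigenvalues are -6, -2, 4.
s=4: eigenvector (1, 2, -2).
s=-6: eigenvector (1, 3, -2).
s=-2: eigenvector (0, 0, 1).
P = [[1, 1, 0], [2, 3, 0], [-2, -2, 1]], D = diag(4, -6, -2), P⁻¹ = [[3, -1, 0], [-2, 1, 0], [2, 0, 1]].
A² = P·diag(16, 36, 4)·P⁻¹ = [[-24, 20, 0], [-120, 76, 0], [56, -40, 4]].
The requested entry is 56.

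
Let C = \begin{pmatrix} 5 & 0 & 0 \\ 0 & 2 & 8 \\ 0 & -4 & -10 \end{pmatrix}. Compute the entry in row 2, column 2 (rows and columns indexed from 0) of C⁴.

2576

Characteristic polynomial: λ^3 + 3λ^2 - 28λ - 60 = (λ - 5)(λ + 2)(λ + 6), so the eigenvalues are -6, -2, 5.
λ=5: eigenvector (1, 0, 0).
λ=-6: eigenvector (0, -1, 1).
λ=-2: eigenvector (0, -2, 1).
P = [[1, 0, 0], [0, -1, -2], [0, 1, 1]], D = diag(5, -6, -2), P⁻¹ = [[1, 0, 0], [0, 1, 2], [0, -1, -1]].
C⁴ = P·diag(625, 1296, 16)·P⁻¹ = [[625, 0, 0], [0, -1264, -2560], [0, 1280, 2576]].
The requested entry is 2576.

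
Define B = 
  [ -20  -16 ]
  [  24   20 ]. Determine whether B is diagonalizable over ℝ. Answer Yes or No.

Characteristic polynomial: p(s) = s^2 - 16 = (s - 4)(s + 4).
All 2 eigenvalues are distinct, so B is diagonalizable.

Yes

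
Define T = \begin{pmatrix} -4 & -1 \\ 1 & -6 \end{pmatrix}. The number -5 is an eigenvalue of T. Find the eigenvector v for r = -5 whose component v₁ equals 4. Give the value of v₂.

4

T + 5I = [[1, -1], [1, -1]].
Solving (T + 5I)v = 0 gives the eigenspace spanned by (4, 4).
With v₁ = 4, v = (4, 4), so v₂ = 4.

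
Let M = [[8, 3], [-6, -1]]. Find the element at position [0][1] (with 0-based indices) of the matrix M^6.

15561

Characteristic polynomial: μ^2 - 7μ + 10 = (μ - 5)(μ - 2), so the eigenvalues are 2, 5.
μ=5: eigenvector (-1, 1).
μ=2: eigenvector (-1, 2).
P = [[-1, -1], [1, 2]], D = diag(5, 2), P⁻¹ = [[-2, -1], [1, 1]].
M⁶ = P·diag(15625, 64)·P⁻¹ = [[31186, 15561], [-31122, -15497]].
The requested entry is 15561.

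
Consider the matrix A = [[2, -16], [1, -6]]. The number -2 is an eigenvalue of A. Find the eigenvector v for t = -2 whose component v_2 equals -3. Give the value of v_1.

-12

A + 2I = [[4, -16], [1, -4]].
Solving (A + 2I)v = 0 gives the eigenspace spanned by (-12, -3).
With v_2 = -3, v = (-12, -3), so v_1 = -12.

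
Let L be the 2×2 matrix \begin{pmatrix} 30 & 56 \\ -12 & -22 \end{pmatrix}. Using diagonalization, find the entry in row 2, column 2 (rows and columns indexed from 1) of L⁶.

-279488

Characteristic polynomial: λ^2 - 8λ + 12 = (λ - 6)(λ - 2), so the eigenvalues are 2, 6.
λ=6: eigenvector (7, -3).
λ=2: eigenvector (-2, 1).
P = [[7, -2], [-3, 1]], D = diag(6, 2), P⁻¹ = [[1, 2], [3, 7]].
L⁶ = P·diag(46656, 64)·P⁻¹ = [[326208, 652288], [-139776, -279488]].
The requested entry is -279488.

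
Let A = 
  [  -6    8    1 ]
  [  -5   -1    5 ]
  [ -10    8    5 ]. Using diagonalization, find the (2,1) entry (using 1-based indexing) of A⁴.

-255

Characteristic polynomial: μ^3 + 2μ^2 - 19μ - 20 = (μ - 4)(μ + 1)(μ + 5), so the eigenvalues are -5, -1, 4.
μ=4: eigenvector (1, 1, 2).
μ=-1: eigenvector (-2, -1, -2).
μ=-5: eigenvector (1, 0, 1).
P = [[1, -2, 1], [1, -1, 0], [2, -2, 1]], D = diag(4, -1, -5), P⁻¹ = [[-1, 0, 1], [-1, -1, 1], [0, -2, 1]].
A⁴ = P·diag(256, 1, 625)·P⁻¹ = [[-254, -1248, 879], [-255, 1, 255], [-510, -1248, 1135]].
The requested entry is -255.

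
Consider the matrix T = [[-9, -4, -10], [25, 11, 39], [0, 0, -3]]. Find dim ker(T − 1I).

1

T − 1I = [[-10, -4, -10], [25, 10, 39], [0, 0, -4]].
This matrix has rank 2, so its null space has dimension 3 − 2 = 1.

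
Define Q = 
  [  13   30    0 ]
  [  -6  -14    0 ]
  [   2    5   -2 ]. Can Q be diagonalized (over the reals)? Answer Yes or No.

No

Characteristic polynomial: p(t) = t^3 + 3t^2 - 4 = (t - 1)(t + 2)^2.
t = -2 has algebraic multiplicity 2; rank(Q + 2I) = 2, so geometric multiplicity = 1.
Geometric multiplicity < algebraic multiplicity, so Q is not diagonalizable.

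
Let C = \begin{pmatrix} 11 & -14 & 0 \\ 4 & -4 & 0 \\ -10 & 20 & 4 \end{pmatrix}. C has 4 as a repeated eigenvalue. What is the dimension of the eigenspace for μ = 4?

2

C − 4I = [[7, -14, 0], [4, -8, 0], [-10, 20, 0]].
This matrix has rank 1, so its null space has dimension 3 − 1 = 2.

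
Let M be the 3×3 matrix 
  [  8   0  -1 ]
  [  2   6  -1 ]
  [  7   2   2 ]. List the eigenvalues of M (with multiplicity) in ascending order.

Characteristic polynomial: p(μ) = μ^3 - 16μ^2 + 85μ - 150 = (μ - 6)(μ - 5)^2.
Roots (with multiplicity): 5, 5, 6.

5, 5, 6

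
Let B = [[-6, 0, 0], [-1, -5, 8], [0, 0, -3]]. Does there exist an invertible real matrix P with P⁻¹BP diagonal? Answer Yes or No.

Characteristic polynomial: p(r) = r^3 + 14r^2 + 63r + 90 = (r + 3)(r + 5)(r + 6).
All 3 eigenvalues are distinct, so B is diagonalizable.

Yes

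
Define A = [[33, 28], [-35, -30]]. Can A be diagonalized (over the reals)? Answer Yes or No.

Yes

Characteristic polynomial: p(s) = s^2 - 3s - 10 = (s - 5)(s + 2).
All 2 eigenvalues are distinct, so A is diagonalizable.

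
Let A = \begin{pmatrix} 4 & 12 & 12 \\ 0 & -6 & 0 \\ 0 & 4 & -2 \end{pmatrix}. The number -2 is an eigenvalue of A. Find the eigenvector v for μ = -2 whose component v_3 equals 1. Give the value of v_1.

A + 2I = [[6, 12, 12], [0, -4, 0], [0, 4, 0]].
Solving (A + 2I)v = 0 gives the eigenspace spanned by (-2, 0, 1).
With v_3 = 1, v = (-2, 0, 1), so v_1 = -2.

-2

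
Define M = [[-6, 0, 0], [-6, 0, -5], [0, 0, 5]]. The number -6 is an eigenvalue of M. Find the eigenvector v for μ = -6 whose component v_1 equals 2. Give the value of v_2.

M + 6I = [[0, 0, 0], [-6, 6, -5], [0, 0, 11]].
Solving (M + 6I)v = 0 gives the eigenspace spanned by (2, 2, 0).
With v_1 = 2, v = (2, 2, 0), so v_2 = 2.

2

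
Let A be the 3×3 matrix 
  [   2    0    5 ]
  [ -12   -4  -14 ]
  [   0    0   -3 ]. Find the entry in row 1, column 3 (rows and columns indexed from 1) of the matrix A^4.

-65

Characteristic polynomial: t^3 + 5t^2 - 2t - 24 = (t - 2)(t + 3)(t + 4), so the eigenvalues are -4, -3, 2.
t=-4: eigenvector (0, 1, 0).
t=2: eigenvector (1, -2, 0).
t=-3: eigenvector (-1, -2, 1).
P = [[0, 1, -1], [1, -2, -2], [0, 0, 1]], D = diag(-4, 2, -3), P⁻¹ = [[2, 1, 4], [1, 0, 1], [0, 0, 1]].
A⁴ = P·diag(256, 16, 81)·P⁻¹ = [[16, 0, -65], [480, 256, 830], [0, 0, 81]].
The requested entry is -65.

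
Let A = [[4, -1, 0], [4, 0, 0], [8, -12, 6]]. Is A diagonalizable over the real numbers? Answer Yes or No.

Characteristic polynomial: p(μ) = μ^3 - 10μ^2 + 28μ - 24 = (μ - 6)(μ - 2)^2.
μ = 2 has algebraic multiplicity 2; rank(A − 2I) = 2, so geometric multiplicity = 1.
Geometric multiplicity < algebraic multiplicity, so A is not diagonalizable.

No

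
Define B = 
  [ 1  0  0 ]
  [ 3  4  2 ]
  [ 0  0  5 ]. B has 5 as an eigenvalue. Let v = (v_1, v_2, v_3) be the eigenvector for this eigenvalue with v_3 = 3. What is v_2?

B − 5I = [[-4, 0, 0], [3, -1, 2], [0, 0, 0]].
Solving (B − 5I)v = 0 gives the eigenspace spanned by (0, 6, 3).
With v_3 = 3, v = (0, 6, 3), so v_2 = 6.

6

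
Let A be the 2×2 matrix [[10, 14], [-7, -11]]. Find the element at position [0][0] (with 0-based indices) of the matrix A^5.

1510

Characteristic polynomial: μ^2 + μ - 12 = (μ - 3)(μ + 4), so the eigenvalues are -4, 3.
μ=3: eigenvector (2, -1).
μ=-4: eigenvector (-1, 1).
P = [[2, -1], [-1, 1]], D = diag(3, -4), P⁻¹ = [[1, 1], [1, 2]].
A⁵ = P·diag(243, -1024)·P⁻¹ = [[1510, 2534], [-1267, -2291]].
The requested entry is 1510.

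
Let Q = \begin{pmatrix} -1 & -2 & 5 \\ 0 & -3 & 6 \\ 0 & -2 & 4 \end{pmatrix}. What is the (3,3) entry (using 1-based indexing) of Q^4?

4

Characteristic polynomial: r^3 - r = r(r - 1)(r + 1), so the eigenvalues are -1, 0, 1.
r=1: eigenvector (-2, -3, -2).
r=-1: eigenvector (1, 0, 0).
r=0: eigenvector (1, 2, 1).
P = [[-2, 1, 1], [-3, 0, 2], [-2, 0, 1]], D = diag(1, -1, 0), P⁻¹ = [[0, 1, -2], [1, 0, -1], [0, 2, -3]].
Q⁴ = P·diag(1, 1, 0)·P⁻¹ = [[1, -2, 3], [0, -3, 6], [0, -2, 4]].
The requested entry is 4.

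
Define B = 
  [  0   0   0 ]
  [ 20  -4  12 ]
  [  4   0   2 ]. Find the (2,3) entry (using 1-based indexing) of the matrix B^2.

Characteristic polynomial: μ^3 + 2μ^2 - 8μ = μ(μ - 2)(μ + 4), so the eigenvalues are -4, 0, 2.
μ=0: eigenvector (1, -1, -2).
μ=-4: eigenvector (0, 1, 0).
μ=2: eigenvector (0, 2, 1).
P = [[1, 0, 0], [-1, 1, 2], [-2, 0, 1]], D = diag(0, -4, 2), P⁻¹ = [[1, 0, 0], [-3, 1, -2], [2, 0, 1]].
B² = P·diag(0, 16, 4)·P⁻¹ = [[0, 0, 0], [-32, 16, -24], [8, 0, 4]].
The requested entry is -24.

-24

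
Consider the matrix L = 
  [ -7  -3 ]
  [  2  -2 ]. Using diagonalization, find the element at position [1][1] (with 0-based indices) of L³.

Characteristic polynomial: t^2 + 9t + 20 = (t + 4)(t + 5), so the eigenvalues are -5, -4.
t=-5: eigenvector (3, -2).
t=-4: eigenvector (-1, 1).
P = [[3, -1], [-2, 1]], D = diag(-5, -4), P⁻¹ = [[1, 1], [2, 3]].
L³ = P·diag(-125, -64)·P⁻¹ = [[-247, -183], [122, 58]].
The requested entry is 58.

58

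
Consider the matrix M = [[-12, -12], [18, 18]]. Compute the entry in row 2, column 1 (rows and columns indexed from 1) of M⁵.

Characteristic polynomial: r^2 - 6r = r(r - 6), so the eigenvalues are 0, 6.
r=6: eigenvector (-2, 3).
r=0: eigenvector (-1, 1).
P = [[-2, -1], [3, 1]], D = diag(6, 0), P⁻¹ = [[1, 1], [-3, -2]].
M⁵ = P·diag(7776, 0)·P⁻¹ = [[-15552, -15552], [23328, 23328]].
The requested entry is 23328.

23328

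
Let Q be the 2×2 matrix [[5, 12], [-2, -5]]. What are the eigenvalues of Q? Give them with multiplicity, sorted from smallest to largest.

Characteristic polynomial: p(t) = t^2 - 1 = (t - 1)(t + 1).
Roots (with multiplicity): -1, 1.

-1, 1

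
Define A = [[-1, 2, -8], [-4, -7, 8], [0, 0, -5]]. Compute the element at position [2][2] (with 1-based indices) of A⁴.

Characteristic polynomial: t^3 + 13t^2 + 55t + 75 = (t + 3)(t + 5)^2, so the eigenvalues are -5, -5, -3.
t=-3: eigenvector (1, -1, 0).
t=-5: eigenvector (-1, 2, 0).
t=-5: eigenvector (2, 0, 1).
P = [[1, -1, 2], [-1, 2, 0], [0, 0, 1]], D = diag(-3, -5, -5), P⁻¹ = [[2, 1, -4], [1, 1, -2], [0, 0, 1]].
A⁴ = P·diag(81, 625, 625)·P⁻¹ = [[-463, -544, 2176], [1088, 1169, -2176], [0, 0, 625]].
The requested entry is 1169.

1169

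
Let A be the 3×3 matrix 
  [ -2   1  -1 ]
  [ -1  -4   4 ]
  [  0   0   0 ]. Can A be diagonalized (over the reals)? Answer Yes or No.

Characteristic polynomial: p(r) = r^3 + 6r^2 + 9r = r(r + 3)^2.
r = -3 has algebraic multiplicity 2; rank(A + 3I) = 2, so geometric multiplicity = 1.
Geometric multiplicity < algebraic multiplicity, so A is not diagonalizable.

No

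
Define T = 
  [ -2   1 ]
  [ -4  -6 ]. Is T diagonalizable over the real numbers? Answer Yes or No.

Characteristic polynomial: p(s) = s^2 + 8s + 16 = (s + 4)^2.
s = -4 has algebraic multiplicity 2; rank(T + 4I) = 1, so geometric multiplicity = 1.
Geometric multiplicity < algebraic multiplicity, so T is not diagonalizable.

No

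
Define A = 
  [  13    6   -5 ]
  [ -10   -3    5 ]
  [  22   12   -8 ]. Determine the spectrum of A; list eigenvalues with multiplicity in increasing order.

-3, 2, 3

Characteristic polynomial: p(μ) = μ^3 - 2μ^2 - 9μ + 18 = (μ - 3)(μ - 2)(μ + 3).
Roots (with multiplicity): -3, 2, 3.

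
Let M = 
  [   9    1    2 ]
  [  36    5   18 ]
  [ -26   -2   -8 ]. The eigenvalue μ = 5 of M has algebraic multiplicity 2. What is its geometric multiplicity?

1

M − 5I = [[4, 1, 2], [36, 0, 18], [-26, -2, -13]].
This matrix has rank 2, so its null space has dimension 3 − 2 = 1.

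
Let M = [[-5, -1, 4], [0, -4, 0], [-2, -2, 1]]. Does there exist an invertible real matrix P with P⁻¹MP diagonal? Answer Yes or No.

Characteristic polynomial: p(λ) = λ^3 + 8λ^2 + 19λ + 12 = (λ + 1)(λ + 3)(λ + 4).
All 3 eigenvalues are distinct, so M is diagonalizable.

Yes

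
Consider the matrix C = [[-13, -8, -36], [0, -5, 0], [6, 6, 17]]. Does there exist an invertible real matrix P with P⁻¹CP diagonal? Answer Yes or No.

Yes

Characteristic polynomial: p(t) = t^3 + t^2 - 25t - 25 = (t - 5)(t + 1)(t + 5).
All 3 eigenvalues are distinct, so C is diagonalizable.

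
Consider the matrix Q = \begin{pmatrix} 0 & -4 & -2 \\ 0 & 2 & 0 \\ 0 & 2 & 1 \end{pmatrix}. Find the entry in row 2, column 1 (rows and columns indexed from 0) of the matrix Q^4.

Characteristic polynomial: r^3 - 3r^2 + 2r = r(r - 2)(r - 1), so the eigenvalues are 0, 1, 2.
r=0: eigenvector (1, 0, 0).
r=1: eigenvector (-2, 0, 1).
r=2: eigenvector (-4, 1, 2).
P = [[1, -2, -4], [0, 0, 1], [0, 1, 2]], D = diag(0, 1, 2), P⁻¹ = [[1, 0, 2], [0, -2, 1], [0, 1, 0]].
Q⁴ = P·diag(0, 1, 16)·P⁻¹ = [[0, -60, -2], [0, 16, 0], [0, 30, 1]].
The requested entry is 30.

30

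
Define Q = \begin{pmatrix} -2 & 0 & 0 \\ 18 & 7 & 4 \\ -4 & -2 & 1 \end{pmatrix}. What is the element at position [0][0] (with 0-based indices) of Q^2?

4

Characteristic polynomial: t^3 - 6t^2 - t + 30 = (t - 5)(t - 3)(t + 2), so the eigenvalues are -2, 3, 5.
t=-2: eigenvector (1, -2, 0).
t=3: eigenvector (0, -1, 1).
t=5: eigenvector (0, -2, 1).
P = [[1, 0, 0], [-2, -1, -2], [0, 1, 1]], D = diag(-2, 3, 5), P⁻¹ = [[1, 0, 0], [2, 1, 2], [-2, -1, -1]].
Q² = P·diag(4, 9, 25)·P⁻¹ = [[4, 0, 0], [74, 41, 32], [-32, -16, -7]].
The requested entry is 4.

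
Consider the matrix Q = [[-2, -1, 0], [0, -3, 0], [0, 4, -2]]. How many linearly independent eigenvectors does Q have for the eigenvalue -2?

2

Q + 2I = [[0, -1, 0], [0, -1, 0], [0, 4, 0]].
This matrix has rank 1, so its null space has dimension 3 − 1 = 2.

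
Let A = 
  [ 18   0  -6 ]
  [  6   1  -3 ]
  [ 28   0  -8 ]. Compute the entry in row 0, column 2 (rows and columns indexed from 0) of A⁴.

-3120

Characteristic polynomial: μ^3 - 11μ^2 + 34μ - 24 = (μ - 6)(μ - 4)(μ - 1), so the eigenvalues are 1, 4, 6.
μ=1: eigenvector (0, 1, 0).
μ=6: eigenvector (1, 0, 2).
μ=4: eigenvector (3, -1, 7).
P = [[0, 1, 3], [1, 0, -1], [0, 2, 7]], D = diag(1, 6, 4), P⁻¹ = [[-2, 1, 1], [7, 0, -3], [-2, 0, 1]].
A⁴ = P·diag(1, 1296, 256)·P⁻¹ = [[7536, 0, -3120], [510, 1, -255], [14560, 0, -5984]].
The requested entry is -3120.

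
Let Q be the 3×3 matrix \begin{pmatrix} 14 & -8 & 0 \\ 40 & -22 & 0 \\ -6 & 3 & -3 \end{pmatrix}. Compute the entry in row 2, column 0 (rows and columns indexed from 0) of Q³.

Characteristic polynomial: r^3 + 11r^2 + 36r + 36 = (r + 2)(r + 3)(r + 6), so the eigenvalues are -6, -3, -2.
r=-2: eigenvector (1, 2, 0).
r=-3: eigenvector (0, 0, 1).
r=-6: eigenvector (2, 5, -1).
P = [[1, 0, 2], [2, 0, 5], [0, 1, -1]], D = diag(-2, -3, -6), P⁻¹ = [[5, -2, 0], [-2, 1, 1], [-2, 1, 0]].
Q³ = P·diag(-8, -27, -216)·P⁻¹ = [[824, -416, 0], [2080, -1048, 0], [-378, 189, -27]].
The requested entry is -378.

-378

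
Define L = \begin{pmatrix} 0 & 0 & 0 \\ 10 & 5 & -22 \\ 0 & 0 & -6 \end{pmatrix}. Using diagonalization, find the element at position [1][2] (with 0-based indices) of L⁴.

Characteristic polynomial: s^3 + s^2 - 30s = s(s - 5)(s + 6), so the eigenvalues are -6, 0, 5.
s=0: eigenvector (1, -2, 0).
s=5: eigenvector (0, 1, 0).
s=-6: eigenvector (0, 2, 1).
P = [[1, 0, 0], [-2, 1, 2], [0, 0, 1]], D = diag(0, 5, -6), P⁻¹ = [[1, 0, 0], [2, 1, -2], [0, 0, 1]].
L⁴ = P·diag(0, 625, 1296)·P⁻¹ = [[0, 0, 0], [1250, 625, 1342], [0, 0, 1296]].
The requested entry is 1342.

1342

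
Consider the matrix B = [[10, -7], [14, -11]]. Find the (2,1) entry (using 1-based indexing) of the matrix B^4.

Characteristic polynomial: r^2 + r - 12 = (r - 3)(r + 4), so the eigenvalues are -4, 3.
r=3: eigenvector (1, 1).
r=-4: eigenvector (1, 2).
P = [[1, 1], [1, 2]], D = diag(3, -4), P⁻¹ = [[2, -1], [-1, 1]].
B⁴ = P·diag(81, 256)·P⁻¹ = [[-94, 175], [-350, 431]].
The requested entry is -350.

-350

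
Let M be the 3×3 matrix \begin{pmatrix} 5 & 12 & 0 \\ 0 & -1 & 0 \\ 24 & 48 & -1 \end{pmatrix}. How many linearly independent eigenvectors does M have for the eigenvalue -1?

M + 1I = [[6, 12, 0], [0, 0, 0], [24, 48, 0]].
This matrix has rank 1, so its null space has dimension 3 − 1 = 2.

2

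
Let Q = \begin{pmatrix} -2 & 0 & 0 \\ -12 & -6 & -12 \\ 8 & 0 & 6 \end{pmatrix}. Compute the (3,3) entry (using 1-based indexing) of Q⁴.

1296

Characteristic polynomial: s^3 + 2s^2 - 36s - 72 = (s - 6)(s + 2)(s + 6), so the eigenvalues are -6, -2, 6.
s=-2: eigenvector (1, 0, -1).
s=-6: eigenvector (0, 1, 0).
s=6: eigenvector (0, -1, 1).
P = [[1, 0, 0], [0, 1, -1], [-1, 0, 1]], D = diag(-2, -6, 6), P⁻¹ = [[1, 0, 0], [1, 1, 1], [1, 0, 1]].
Q⁴ = P·diag(16, 1296, 1296)·P⁻¹ = [[16, 0, 0], [0, 1296, 0], [1280, 0, 1296]].
The requested entry is 1296.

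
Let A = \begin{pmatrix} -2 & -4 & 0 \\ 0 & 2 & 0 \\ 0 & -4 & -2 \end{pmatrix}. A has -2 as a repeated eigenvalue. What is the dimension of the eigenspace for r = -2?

2

A + 2I = [[0, -4, 0], [0, 4, 0], [0, -4, 0]].
This matrix has rank 1, so its null space has dimension 3 − 1 = 2.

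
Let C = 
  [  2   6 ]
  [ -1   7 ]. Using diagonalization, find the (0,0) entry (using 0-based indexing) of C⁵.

Characteristic polynomial: λ^2 - 9λ + 20 = (λ - 5)(λ - 4), so the eigenvalues are 4, 5.
λ=4: eigenvector (3, 1).
λ=5: eigenvector (2, 1).
P = [[3, 2], [1, 1]], D = diag(4, 5), P⁻¹ = [[1, -2], [-1, 3]].
C⁵ = P·diag(1024, 3125)·P⁻¹ = [[-3178, 12606], [-2101, 7327]].
The requested entry is -3178.

-3178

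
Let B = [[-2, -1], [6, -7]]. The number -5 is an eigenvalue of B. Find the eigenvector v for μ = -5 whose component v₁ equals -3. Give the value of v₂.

B + 5I = [[3, -1], [6, -2]].
Solving (B + 5I)v = 0 gives the eigenspace spanned by (-3, -9).
With v₁ = -3, v = (-3, -9), so v₂ = -9.

-9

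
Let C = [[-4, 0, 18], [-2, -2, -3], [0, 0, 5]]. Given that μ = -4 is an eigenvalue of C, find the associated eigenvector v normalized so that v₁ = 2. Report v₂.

C + 4I = [[0, 0, 18], [-2, 2, -3], [0, 0, 9]].
Solving (C + 4I)v = 0 gives the eigenspace spanned by (2, 2, 0).
With v₁ = 2, v = (2, 2, 0), so v₂ = 2.

2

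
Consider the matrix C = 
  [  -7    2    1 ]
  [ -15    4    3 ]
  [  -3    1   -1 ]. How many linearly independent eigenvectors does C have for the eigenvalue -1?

C + 1I = [[-6, 2, 1], [-15, 5, 3], [-3, 1, 0]].
This matrix has rank 2, so its null space has dimension 3 − 2 = 1.

1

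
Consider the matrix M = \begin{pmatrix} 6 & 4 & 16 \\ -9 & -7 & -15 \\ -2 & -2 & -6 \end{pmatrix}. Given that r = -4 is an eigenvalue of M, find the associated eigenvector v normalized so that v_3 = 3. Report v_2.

3

M + 4I = [[10, 4, 16], [-9, -3, -15], [-2, -2, -2]].
Solving (M + 4I)v = 0 gives the eigenspace spanned by (-6, 3, 3).
With v_3 = 3, v = (-6, 3, 3), so v_2 = 3.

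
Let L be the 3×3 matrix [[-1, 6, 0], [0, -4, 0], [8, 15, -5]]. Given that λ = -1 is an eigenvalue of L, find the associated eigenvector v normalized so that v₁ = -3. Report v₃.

-6

L + 1I = [[0, 6, 0], [0, -3, 0], [8, 15, -4]].
Solving (L + 1I)v = 0 gives the eigenspace spanned by (-3, 0, -6).
With v₁ = -3, v = (-3, 0, -6), so v₃ = -6.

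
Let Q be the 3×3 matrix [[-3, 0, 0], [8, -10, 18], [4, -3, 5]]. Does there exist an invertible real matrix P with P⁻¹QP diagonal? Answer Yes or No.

Characteristic polynomial: p(λ) = λ^3 + 8λ^2 + 19λ + 12 = (λ + 1)(λ + 3)(λ + 4).
All 3 eigenvalues are distinct, so Q is diagonalizable.

Yes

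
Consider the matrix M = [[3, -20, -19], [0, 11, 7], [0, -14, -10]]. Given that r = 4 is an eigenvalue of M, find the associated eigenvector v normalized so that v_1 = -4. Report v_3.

-4

M − 4I = [[-1, -20, -19], [0, 7, 7], [0, -14, -14]].
Solving (M − 4I)v = 0 gives the eigenspace spanned by (-4, 4, -4).
With v_1 = -4, v = (-4, 4, -4), so v_3 = -4.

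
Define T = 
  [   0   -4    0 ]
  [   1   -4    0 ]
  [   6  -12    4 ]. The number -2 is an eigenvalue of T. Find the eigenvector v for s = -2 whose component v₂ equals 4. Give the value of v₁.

8

T + 2I = [[2, -4, 0], [1, -2, 0], [6, -12, 6]].
Solving (T + 2I)v = 0 gives the eigenspace spanned by (8, 4, 0).
With v₂ = 4, v = (8, 4, 0), so v₁ = 8.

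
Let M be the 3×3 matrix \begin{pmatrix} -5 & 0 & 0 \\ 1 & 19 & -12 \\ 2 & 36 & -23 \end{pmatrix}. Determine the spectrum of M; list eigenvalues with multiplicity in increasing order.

-5, -5, 1

Characteristic polynomial: p(λ) = λ^3 + 9λ^2 + 15λ - 25 = (λ - 1)(λ + 5)^2.
Roots (with multiplicity): -5, -5, 1.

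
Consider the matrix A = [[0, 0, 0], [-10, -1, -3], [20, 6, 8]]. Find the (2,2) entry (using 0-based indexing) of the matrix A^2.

Characteristic polynomial: μ^3 - 7μ^2 + 10μ = μ(μ - 5)(μ - 2), so the eigenvalues are 0, 2, 5.
μ=2: eigenvector (0, 1, -1).
μ=5: eigenvector (0, 1, -2).
μ=0: eigenvector (1, 2, -4).
P = [[0, 0, 1], [1, 1, 2], [-1, -2, -4]], D = diag(2, 5, 0), P⁻¹ = [[0, 2, 1], [-2, -1, -1], [1, 0, 0]].
A² = P·diag(4, 25, 0)·P⁻¹ = [[0, 0, 0], [-50, -17, -21], [100, 42, 46]].
The requested entry is 46.

46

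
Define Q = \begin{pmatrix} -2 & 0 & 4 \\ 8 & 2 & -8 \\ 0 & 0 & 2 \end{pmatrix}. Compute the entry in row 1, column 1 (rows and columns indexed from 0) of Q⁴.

Characteristic polynomial: λ^3 - 2λ^2 - 4λ + 8 = (λ - 2)^2(λ + 2), so the eigenvalues are -2, 2, 2.
λ=2: eigenvector (0, 1, 0).
λ=-2: eigenvector (1, -2, 0).
λ=2: eigenvector (1, -1, 1).
P = [[0, 1, 1], [1, -2, -1], [0, 0, 1]], D = diag(2, -2, 2), P⁻¹ = [[2, 1, -1], [1, 0, -1], [0, 0, 1]].
Q⁴ = P·diag(16, 16, 16)·P⁻¹ = [[16, 0, 0], [0, 16, 0], [0, 0, 16]].
The requested entry is 16.

16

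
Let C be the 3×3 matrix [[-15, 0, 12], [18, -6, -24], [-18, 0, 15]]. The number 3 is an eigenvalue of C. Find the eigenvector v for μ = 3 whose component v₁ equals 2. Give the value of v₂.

-4

C − 3I = [[-18, 0, 12], [18, -9, -24], [-18, 0, 12]].
Solving (C − 3I)v = 0 gives the eigenspace spanned by (2, -4, 3).
With v₁ = 2, v = (2, -4, 3), so v₂ = -4.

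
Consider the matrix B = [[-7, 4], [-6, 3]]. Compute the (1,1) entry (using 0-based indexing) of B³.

51

Characteristic polynomial: λ^2 + 4λ + 3 = (λ + 1)(λ + 3), so the eigenvalues are -3, -1.
λ=-1: eigenvector (2, 3).
λ=-3: eigenvector (1, 1).
P = [[2, 1], [3, 1]], D = diag(-1, -3), P⁻¹ = [[-1, 1], [3, -2]].
B³ = P·diag(-1, -27)·P⁻¹ = [[-79, 52], [-78, 51]].
The requested entry is 51.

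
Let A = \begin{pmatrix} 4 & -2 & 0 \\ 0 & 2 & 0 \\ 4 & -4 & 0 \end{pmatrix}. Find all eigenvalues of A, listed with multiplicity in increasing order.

0, 2, 4

Characteristic polynomial: p(r) = r^3 - 6r^2 + 8r = r(r - 4)(r - 2).
Roots (with multiplicity): 0, 2, 4.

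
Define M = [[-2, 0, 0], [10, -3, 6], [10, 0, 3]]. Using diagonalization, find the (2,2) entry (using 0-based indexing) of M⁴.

Characteristic polynomial: μ^3 + 2μ^2 - 9μ - 18 = (μ - 3)(μ + 2)(μ + 3), so the eigenvalues are -3, -2, 3.
μ=-2: eigenvector (1, -2, -2).
μ=3: eigenvector (0, 1, 1).
μ=-3: eigenvector (0, -1, 0).
P = [[1, 0, 0], [-2, 1, -1], [-2, 1, 0]], D = diag(-2, 3, -3), P⁻¹ = [[1, 0, 0], [2, 0, 1], [0, -1, 1]].
M⁴ = P·diag(16, 81, 81)·P⁻¹ = [[16, 0, 0], [130, 81, 0], [130, 0, 81]].
The requested entry is 81.

81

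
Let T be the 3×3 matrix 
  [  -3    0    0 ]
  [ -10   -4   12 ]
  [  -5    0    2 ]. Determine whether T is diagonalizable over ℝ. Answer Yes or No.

Characteristic polynomial: p(r) = r^3 + 5r^2 - 2r - 24 = (r - 2)(r + 3)(r + 4).
All 3 eigenvalues are distinct, so T is diagonalizable.

Yes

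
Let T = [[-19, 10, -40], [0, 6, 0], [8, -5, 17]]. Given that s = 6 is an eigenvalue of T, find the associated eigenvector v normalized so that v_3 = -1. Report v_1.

2

T − 6I = [[-25, 10, -40], [0, 0, 0], [8, -5, 11]].
Solving (T − 6I)v = 0 gives the eigenspace spanned by (2, 1, -1).
With v_3 = -1, v = (2, 1, -1), so v_1 = 2.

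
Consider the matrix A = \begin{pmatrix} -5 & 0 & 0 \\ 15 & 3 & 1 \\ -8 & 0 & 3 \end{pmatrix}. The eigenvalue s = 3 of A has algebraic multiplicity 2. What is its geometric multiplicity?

1

A − 3I = [[-8, 0, 0], [15, 0, 1], [-8, 0, 0]].
This matrix has rank 2, so its null space has dimension 3 − 2 = 1.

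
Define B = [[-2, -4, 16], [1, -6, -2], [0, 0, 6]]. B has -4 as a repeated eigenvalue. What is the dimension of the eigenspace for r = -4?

1

B + 4I = [[2, -4, 16], [1, -2, -2], [0, 0, 10]].
This matrix has rank 2, so its null space has dimension 3 − 2 = 1.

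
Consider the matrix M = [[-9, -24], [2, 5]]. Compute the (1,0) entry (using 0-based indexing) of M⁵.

242

Characteristic polynomial: μ^2 + 4μ + 3 = (μ + 1)(μ + 3), so the eigenvalues are -3, -1.
μ=-3: eigenvector (4, -1).
μ=-1: eigenvector (-3, 1).
P = [[4, -3], [-1, 1]], D = diag(-3, -1), P⁻¹ = [[1, 3], [1, 4]].
M⁵ = P·diag(-243, -1)·P⁻¹ = [[-969, -2904], [242, 725]].
The requested entry is 242.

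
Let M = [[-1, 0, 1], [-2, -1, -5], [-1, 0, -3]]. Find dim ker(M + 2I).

M + 2I = [[1, 0, 1], [-2, 1, -5], [-1, 0, -1]].
This matrix has rank 2, so its null space has dimension 3 − 2 = 1.

1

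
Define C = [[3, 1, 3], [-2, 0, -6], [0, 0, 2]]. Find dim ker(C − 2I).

C − 2I = [[1, 1, 3], [-2, -2, -6], [0, 0, 0]].
This matrix has rank 1, so its null space has dimension 3 − 1 = 2.

2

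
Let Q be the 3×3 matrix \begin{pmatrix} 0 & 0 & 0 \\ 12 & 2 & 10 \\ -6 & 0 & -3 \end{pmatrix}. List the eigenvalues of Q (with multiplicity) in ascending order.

-3, 0, 2

Characteristic polynomial: p(r) = r^3 + r^2 - 6r = r(r - 2)(r + 3).
Roots (with multiplicity): -3, 0, 2.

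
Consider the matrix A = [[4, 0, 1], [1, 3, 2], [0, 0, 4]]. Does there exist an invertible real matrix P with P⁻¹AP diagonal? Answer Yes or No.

Characteristic polynomial: p(s) = s^3 - 11s^2 + 40s - 48 = (s - 4)^2(s - 3).
s = 4 has algebraic multiplicity 2; rank(A − 4I) = 2, so geometric multiplicity = 1.
Geometric multiplicity < algebraic multiplicity, so A is not diagonalizable.

No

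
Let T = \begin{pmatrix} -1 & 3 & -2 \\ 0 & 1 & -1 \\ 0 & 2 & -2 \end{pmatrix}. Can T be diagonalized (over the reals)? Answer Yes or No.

No

Characteristic polynomial: p(λ) = λ^3 + 2λ^2 + λ = λ(λ + 1)^2.
λ = -1 has algebraic multiplicity 2; rank(T + 1I) = 2, so geometric multiplicity = 1.
Geometric multiplicity < algebraic multiplicity, so T is not diagonalizable.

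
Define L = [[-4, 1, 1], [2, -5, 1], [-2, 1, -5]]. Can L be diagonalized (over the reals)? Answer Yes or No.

No

Characteristic polynomial: p(s) = s^3 + 14s^2 + 64s + 96 = (s + 4)^2(s + 6).
s = -4 has algebraic multiplicity 2; rank(L + 4I) = 2, so geometric multiplicity = 1.
Geometric multiplicity < algebraic multiplicity, so L is not diagonalizable.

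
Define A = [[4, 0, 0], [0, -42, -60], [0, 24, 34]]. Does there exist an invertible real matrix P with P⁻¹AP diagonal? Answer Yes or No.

Characteristic polynomial: p(μ) = μ^3 + 4μ^2 - 20μ - 48 = (μ - 4)(μ + 2)(μ + 6).
All 3 eigenvalues are distinct, so A is diagonalizable.

Yes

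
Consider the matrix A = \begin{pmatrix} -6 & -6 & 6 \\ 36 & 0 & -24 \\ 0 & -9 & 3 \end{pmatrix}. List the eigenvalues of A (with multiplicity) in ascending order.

Characteristic polynomial: p(s) = s^3 + 3s^2 - 18s = s(s - 3)(s + 6).
Roots (with multiplicity): -6, 0, 3.

-6, 0, 3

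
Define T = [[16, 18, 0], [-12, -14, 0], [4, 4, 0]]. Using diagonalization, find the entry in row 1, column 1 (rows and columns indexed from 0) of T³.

Characteristic polynomial: μ^3 - 2μ^2 - 8μ = μ(μ - 4)(μ + 2), so the eigenvalues are -2, 0, 4.
μ=-2: eigenvector (1, -1, 0).
μ=4: eigenvector (3, -2, 1).
μ=0: eigenvector (0, 0, 1).
P = [[1, 3, 0], [-1, -2, 0], [0, 1, 1]], D = diag(-2, 4, 0), P⁻¹ = [[-2, -3, 0], [1, 1, 0], [-1, -1, 1]].
T³ = P·diag(-8, 64, 0)·P⁻¹ = [[208, 216, 0], [-144, -152, 0], [64, 64, 0]].
The requested entry is -152.

-152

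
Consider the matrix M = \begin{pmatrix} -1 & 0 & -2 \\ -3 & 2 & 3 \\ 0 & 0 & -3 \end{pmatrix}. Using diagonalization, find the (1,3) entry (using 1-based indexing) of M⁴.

80

Characteristic polynomial: s^3 + 2s^2 - 5s - 6 = (s - 2)(s + 1)(s + 3), so the eigenvalues are -3, -1, 2.
s=2: eigenvector (0, 1, 0).
s=-1: eigenvector (1, 1, 0).
s=-3: eigenvector (1, 0, 1).
P = [[0, 1, 1], [1, 1, 0], [0, 0, 1]], D = diag(2, -1, -3), P⁻¹ = [[-1, 1, 1], [1, 0, -1], [0, 0, 1]].
M⁴ = P·diag(16, 1, 81)·P⁻¹ = [[1, 0, 80], [-15, 16, 15], [0, 0, 81]].
The requested entry is 80.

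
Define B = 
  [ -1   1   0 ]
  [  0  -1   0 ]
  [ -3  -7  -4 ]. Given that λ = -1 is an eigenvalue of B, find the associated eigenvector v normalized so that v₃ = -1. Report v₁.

1

B + 1I = [[0, 1, 0], [0, 0, 0], [-3, -7, -3]].
Solving (B + 1I)v = 0 gives the eigenspace spanned by (1, 0, -1).
With v₃ = -1, v = (1, 0, -1), so v₁ = 1.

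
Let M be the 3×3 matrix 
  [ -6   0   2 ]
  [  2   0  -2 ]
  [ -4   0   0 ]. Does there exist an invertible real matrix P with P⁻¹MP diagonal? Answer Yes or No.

Characteristic polynomial: p(t) = t^3 + 6t^2 + 8t = t(t + 2)(t + 4).
All 3 eigenvalues are distinct, so M is diagonalizable.

Yes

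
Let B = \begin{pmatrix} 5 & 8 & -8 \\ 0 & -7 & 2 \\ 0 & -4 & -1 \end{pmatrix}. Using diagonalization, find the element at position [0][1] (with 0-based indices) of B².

16

Characteristic polynomial: μ^3 + 3μ^2 - 25μ - 75 = (μ - 5)(μ + 3)(μ + 5), so the eigenvalues are -5, -3, 5.
μ=5: eigenvector (1, 0, 0).
μ=-5: eigenvector (0, 1, 1).
μ=-3: eigenvector (-1, -1, -2).
P = [[1, 0, -1], [0, 1, -1], [0, 1, -2]], D = diag(5, -5, -3), P⁻¹ = [[1, 1, -1], [0, 2, -1], [0, 1, -1]].
B² = P·diag(25, 25, 9)·P⁻¹ = [[25, 16, -16], [0, 41, -16], [0, 32, -7]].
The requested entry is 16.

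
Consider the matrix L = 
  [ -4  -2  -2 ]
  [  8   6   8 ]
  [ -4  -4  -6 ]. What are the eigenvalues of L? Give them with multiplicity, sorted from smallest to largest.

-2, -2, 0

Characteristic polynomial: p(λ) = λ^3 + 4λ^2 + 4λ = λ(λ + 2)^2.
Roots (with multiplicity): -2, -2, 0.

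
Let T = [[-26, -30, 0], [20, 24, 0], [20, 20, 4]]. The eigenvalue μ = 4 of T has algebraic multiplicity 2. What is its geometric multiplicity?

T − 4I = [[-30, -30, 0], [20, 20, 0], [20, 20, 0]].
This matrix has rank 1, so its null space has dimension 3 − 1 = 2.

2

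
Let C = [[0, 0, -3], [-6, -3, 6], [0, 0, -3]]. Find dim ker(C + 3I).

2

C + 3I = [[3, 0, -3], [-6, 0, 6], [0, 0, 0]].
This matrix has rank 1, so its null space has dimension 3 − 1 = 2.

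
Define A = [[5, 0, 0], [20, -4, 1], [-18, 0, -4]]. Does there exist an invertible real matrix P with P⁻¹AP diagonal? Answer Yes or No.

Characteristic polynomial: p(λ) = λ^3 + 3λ^2 - 24λ - 80 = (λ - 5)(λ + 4)^2.
λ = -4 has algebraic multiplicity 2; rank(A + 4I) = 2, so geometric multiplicity = 1.
Geometric multiplicity < algebraic multiplicity, so A is not diagonalizable.

No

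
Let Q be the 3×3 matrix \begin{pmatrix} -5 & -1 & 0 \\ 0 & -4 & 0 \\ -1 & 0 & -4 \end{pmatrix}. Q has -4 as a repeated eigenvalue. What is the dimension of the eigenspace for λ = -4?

Q + 4I = [[-1, -1, 0], [0, 0, 0], [-1, 0, 0]].
This matrix has rank 2, so its null space has dimension 3 − 2 = 1.

1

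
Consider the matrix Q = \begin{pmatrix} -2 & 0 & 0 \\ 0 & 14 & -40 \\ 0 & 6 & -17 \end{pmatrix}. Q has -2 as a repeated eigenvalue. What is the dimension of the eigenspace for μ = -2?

Q + 2I = [[0, 0, 0], [0, 16, -40], [0, 6, -15]].
This matrix has rank 1, so its null space has dimension 3 − 1 = 2.

2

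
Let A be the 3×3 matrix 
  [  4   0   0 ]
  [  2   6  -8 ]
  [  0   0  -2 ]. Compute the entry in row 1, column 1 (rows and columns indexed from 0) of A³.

216

Characteristic polynomial: λ^3 - 8λ^2 + 4λ + 48 = (λ - 6)(λ - 4)(λ + 2), so the eigenvalues are -2, 4, 6.
λ=4: eigenvector (1, -1, 0).
λ=6: eigenvector (0, 1, 0).
λ=-2: eigenvector (0, 1, 1).
P = [[1, 0, 0], [-1, 1, 1], [0, 0, 1]], D = diag(4, 6, -2), P⁻¹ = [[1, 0, 0], [1, 1, -1], [0, 0, 1]].
A³ = P·diag(64, 216, -8)·P⁻¹ = [[64, 0, 0], [152, 216, -224], [0, 0, -8]].
The requested entry is 216.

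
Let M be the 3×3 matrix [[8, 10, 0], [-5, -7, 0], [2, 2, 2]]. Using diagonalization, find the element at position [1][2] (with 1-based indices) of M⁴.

Characteristic polynomial: λ^3 - 3λ^2 - 4λ + 12 = (λ - 3)(λ - 2)(λ + 2), so the eigenvalues are -2, 2, 3.
λ=-2: eigenvector (1, -1, 0).
λ=3: eigenvector (2, -1, 2).
λ=2: eigenvector (0, 0, 1).
P = [[1, 2, 0], [-1, -1, 0], [0, 2, 1]], D = diag(-2, 3, 2), P⁻¹ = [[-1, -2, 0], [1, 1, 0], [-2, -2, 1]].
M⁴ = P·diag(16, 81, 16)·P⁻¹ = [[146, 130, 0], [-65, -49, 0], [130, 130, 16]].
The requested entry is 130.

130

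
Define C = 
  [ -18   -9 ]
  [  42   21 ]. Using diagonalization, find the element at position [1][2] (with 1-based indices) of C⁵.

-729

Characteristic polynomial: λ^2 - 3λ = λ(λ - 3), so the eigenvalues are 0, 3.
λ=0: eigenvector (1, -2).
λ=3: eigenvector (-3, 7).
P = [[1, -3], [-2, 7]], D = diag(0, 3), P⁻¹ = [[7, 3], [2, 1]].
C⁵ = P·diag(0, 243)·P⁻¹ = [[-1458, -729], [3402, 1701]].
The requested entry is -729.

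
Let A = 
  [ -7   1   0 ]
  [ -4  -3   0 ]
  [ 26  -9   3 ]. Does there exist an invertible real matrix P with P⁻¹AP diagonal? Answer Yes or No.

No

Characteristic polynomial: p(r) = r^3 + 7r^2 - 5r - 75 = (r - 3)(r + 5)^2.
r = -5 has algebraic multiplicity 2; rank(A + 5I) = 2, so geometric multiplicity = 1.
Geometric multiplicity < algebraic multiplicity, so A is not diagonalizable.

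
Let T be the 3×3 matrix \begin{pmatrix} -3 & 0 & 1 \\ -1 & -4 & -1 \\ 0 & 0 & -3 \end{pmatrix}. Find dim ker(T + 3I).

T + 3I = [[0, 0, 1], [-1, -1, -1], [0, 0, 0]].
This matrix has rank 2, so its null space has dimension 3 − 2 = 1.

1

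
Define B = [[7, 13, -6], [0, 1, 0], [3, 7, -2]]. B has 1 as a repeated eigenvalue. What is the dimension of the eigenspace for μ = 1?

1

B − 1I = [[6, 13, -6], [0, 0, 0], [3, 7, -3]].
This matrix has rank 2, so its null space has dimension 3 − 2 = 1.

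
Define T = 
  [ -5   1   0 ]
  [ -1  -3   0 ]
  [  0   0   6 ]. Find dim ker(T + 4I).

1

T + 4I = [[-1, 1, 0], [-1, 1, 0], [0, 0, 10]].
This matrix has rank 2, so its null space has dimension 3 − 2 = 1.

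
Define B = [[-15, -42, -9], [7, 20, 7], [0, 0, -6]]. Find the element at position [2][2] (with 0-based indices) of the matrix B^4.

1296

Characteristic polynomial: λ^3 + λ^2 - 36λ - 36 = (λ - 6)(λ + 1)(λ + 6), so the eigenvalues are -6, -1, 6.
λ=-1: eigenvector (3, -1, 0).
λ=6: eigenvector (-2, 1, 0).
λ=-6: eigenvector (-1, 0, 1).
P = [[3, -2, -1], [-1, 1, 0], [0, 0, 1]], D = diag(-1, 6, -6), P⁻¹ = [[1, 2, 1], [1, 3, 1], [0, 0, 1]].
B⁴ = P·diag(1, 1296, 1296)·P⁻¹ = [[-2589, -7770, -3885], [1295, 3886, 1295], [0, 0, 1296]].
The requested entry is 1296.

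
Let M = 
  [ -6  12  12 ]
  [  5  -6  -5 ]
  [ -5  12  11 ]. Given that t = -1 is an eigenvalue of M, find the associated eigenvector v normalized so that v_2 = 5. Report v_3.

M + 1I = [[-5, 12, 12], [5, -5, -5], [-5, 12, 12]].
Solving (M + 1I)v = 0 gives the eigenspace spanned by (0, 5, -5).
With v_2 = 5, v = (0, 5, -5), so v_3 = -5.

-5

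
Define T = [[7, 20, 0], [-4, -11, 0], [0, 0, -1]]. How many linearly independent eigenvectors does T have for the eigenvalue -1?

T + 1I = [[8, 20, 0], [-4, -10, 0], [0, 0, 0]].
This matrix has rank 1, so its null space has dimension 3 − 1 = 2.

2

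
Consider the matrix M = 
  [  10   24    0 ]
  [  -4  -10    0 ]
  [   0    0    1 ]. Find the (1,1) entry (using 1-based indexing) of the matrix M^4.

16

Characteristic polynomial: t^3 - t^2 - 4t + 4 = (t - 2)(t - 1)(t + 2), so the eigenvalues are -2, 1, 2.
t=2: eigenvector (3, -1, 0).
t=-2: eigenvector (-2, 1, 0).
t=1: eigenvector (0, 0, 1).
P = [[3, -2, 0], [-1, 1, 0], [0, 0, 1]], D = diag(2, -2, 1), P⁻¹ = [[1, 2, 0], [1, 3, 0], [0, 0, 1]].
M⁴ = P·diag(16, 16, 1)·P⁻¹ = [[16, 0, 0], [0, 16, 0], [0, 0, 1]].
The requested entry is 16.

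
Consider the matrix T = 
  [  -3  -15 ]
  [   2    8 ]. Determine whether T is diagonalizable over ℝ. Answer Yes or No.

Characteristic polynomial: p(μ) = μ^2 - 5μ + 6 = (μ - 3)(μ - 2).
All 2 eigenvalues are distinct, so T is diagonalizable.

Yes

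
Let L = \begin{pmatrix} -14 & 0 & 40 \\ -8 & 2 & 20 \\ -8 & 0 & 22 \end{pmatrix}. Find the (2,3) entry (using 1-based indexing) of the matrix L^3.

1040

Characteristic polynomial: μ^3 - 10μ^2 + 28μ - 24 = (μ - 6)(μ - 2)^2, so the eigenvalues are 2, 2, 6.
μ=2: eigenvector (5, 0, 2).
μ=2: eigenvector (0, 1, 0).
μ=6: eigenvector (2, 1, 1).
P = [[5, 0, 2], [0, 1, 1], [2, 0, 1]], D = diag(2, 2, 6), P⁻¹ = [[1, 0, -2], [2, 1, -5], [-2, 0, 5]].
L³ = P·diag(8, 8, 216)·P⁻¹ = [[-824, 0, 2080], [-416, 8, 1040], [-416, 0, 1048]].
The requested entry is 1040.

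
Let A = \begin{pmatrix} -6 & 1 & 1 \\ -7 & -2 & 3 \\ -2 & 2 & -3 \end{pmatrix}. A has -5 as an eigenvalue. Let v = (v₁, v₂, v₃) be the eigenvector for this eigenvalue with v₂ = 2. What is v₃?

-2

A + 5I = [[-1, 1, 1], [-7, 3, 3], [-2, 2, 2]].
Solving (A + 5I)v = 0 gives the eigenspace spanned by (0, 2, -2).
With v₂ = 2, v = (0, 2, -2), so v₃ = -2.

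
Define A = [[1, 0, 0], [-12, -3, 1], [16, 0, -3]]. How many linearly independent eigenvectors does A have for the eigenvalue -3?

1

A + 3I = [[4, 0, 0], [-12, 0, 1], [16, 0, 0]].
This matrix has rank 2, so its null space has dimension 3 − 2 = 1.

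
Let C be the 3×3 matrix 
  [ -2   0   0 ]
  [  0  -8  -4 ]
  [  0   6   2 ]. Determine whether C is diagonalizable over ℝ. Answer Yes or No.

Yes

Characteristic polynomial: p(t) = t^3 + 8t^2 + 20t + 16 = (t + 2)^2(t + 4).
t = -2 has algebraic multiplicity 2; rank(C + 2I) = 1, so geometric multiplicity = 2.
Every eigenvalue has geometric = algebraic multiplicity, so C is diagonalizable.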